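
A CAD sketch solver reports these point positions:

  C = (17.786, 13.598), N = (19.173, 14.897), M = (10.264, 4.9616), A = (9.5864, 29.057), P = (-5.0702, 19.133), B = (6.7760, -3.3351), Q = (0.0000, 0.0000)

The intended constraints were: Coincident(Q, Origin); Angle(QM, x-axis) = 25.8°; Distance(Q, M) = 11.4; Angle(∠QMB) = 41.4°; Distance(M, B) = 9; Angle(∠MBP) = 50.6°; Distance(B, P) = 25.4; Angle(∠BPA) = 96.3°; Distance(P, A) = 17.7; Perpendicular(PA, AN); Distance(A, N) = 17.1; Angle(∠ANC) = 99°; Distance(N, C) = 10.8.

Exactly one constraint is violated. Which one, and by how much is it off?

Distance(N, C) = 10.8 — off by 8.90.

Q = (0.00, 0.00) ✓; QM at 25.80° ✓; |QM| = 11.40 ✓; ∠QMB = 41.40° ✓; |MB| = 9.000 ✓; ∠MBP = 50.60° ✓; |BP| = 25.40 ✓; ∠BPA = 96.30° ✓; |PA| = 17.70 ✓; ∠(PA, AN) = 90.00° ✓; |AN| = 17.10 ✓; ∠ANC = 99.02° ✓; |NC| = 1.900 ✗.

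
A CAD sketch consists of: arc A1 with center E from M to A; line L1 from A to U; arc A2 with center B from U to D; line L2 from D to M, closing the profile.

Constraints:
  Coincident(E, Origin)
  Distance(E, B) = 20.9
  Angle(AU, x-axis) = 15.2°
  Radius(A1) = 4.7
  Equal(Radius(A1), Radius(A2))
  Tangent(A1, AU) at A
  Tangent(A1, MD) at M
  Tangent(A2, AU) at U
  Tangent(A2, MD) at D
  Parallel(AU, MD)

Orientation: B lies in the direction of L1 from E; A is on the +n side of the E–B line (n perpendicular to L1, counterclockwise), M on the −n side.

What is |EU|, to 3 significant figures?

21.4

Tangency of A1 to both parallel lines with radius 4.7 puts A and M at E ± 4.7·n: A = (-1.23, 4.54), M = (1.23, -4.54). Equal radii place U and D the same way about B: U = B + 4.7·n = (18.9, 10.0), D = B − 4.7·n = (21.4, 0.944). Then |EU| = |U − E| = 21.4.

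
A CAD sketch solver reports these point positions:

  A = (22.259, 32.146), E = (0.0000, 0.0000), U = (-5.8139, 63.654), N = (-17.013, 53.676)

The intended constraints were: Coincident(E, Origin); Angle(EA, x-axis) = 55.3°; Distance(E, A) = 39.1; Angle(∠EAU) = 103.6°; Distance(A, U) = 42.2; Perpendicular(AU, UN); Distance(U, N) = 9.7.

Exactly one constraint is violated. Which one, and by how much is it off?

Distance(U, N) = 9.7 — off by 5.30.

E = (0.00, 0.00) ✓; EA at 55.30° ✓; |EA| = 39.10 ✓; ∠EAU = 103.6° ✓; |AU| = 42.20 ✓; ∠(AU, UN) = 90.00° ✓; |UN| = 15.00 ✗.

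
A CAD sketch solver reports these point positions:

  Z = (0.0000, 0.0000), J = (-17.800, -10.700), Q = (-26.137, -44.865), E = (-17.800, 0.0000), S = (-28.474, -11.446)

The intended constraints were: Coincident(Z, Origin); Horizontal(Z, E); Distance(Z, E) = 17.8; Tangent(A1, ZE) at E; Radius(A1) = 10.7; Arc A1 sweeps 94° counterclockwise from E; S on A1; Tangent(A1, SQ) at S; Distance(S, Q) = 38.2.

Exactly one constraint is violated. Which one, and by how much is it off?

Distance(S, Q) = 38.2 — off by 4.70.

Z = (0.00, 0.00) ✓; Z.y = 0.00, E.y = 0.00 ✓; |ZE| = 17.80 ✓; ∠(JE, EZ) = 90.00° ✓; |JE| = 10.70 ✓; bearing(J→S) − bearing(J→E) = 94.00° ✓; |JS| = 10.70 ✓; ∠(JS, SQ) = 90.00° ✓; |SQ| = 33.50 ✗.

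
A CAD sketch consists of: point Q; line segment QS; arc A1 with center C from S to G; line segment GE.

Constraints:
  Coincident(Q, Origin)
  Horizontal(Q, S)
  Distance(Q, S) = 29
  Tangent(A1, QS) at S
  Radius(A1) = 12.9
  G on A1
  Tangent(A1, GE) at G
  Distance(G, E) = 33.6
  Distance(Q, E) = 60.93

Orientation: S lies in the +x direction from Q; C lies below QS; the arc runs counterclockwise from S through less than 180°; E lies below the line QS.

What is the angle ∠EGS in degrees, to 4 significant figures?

117.4°

Checks: |CG| = 12.90 ✓; ∠(CG, GE) = 90.00° ✓; |GE| = 33.60 ✓; |QE| = 60.93 ✓.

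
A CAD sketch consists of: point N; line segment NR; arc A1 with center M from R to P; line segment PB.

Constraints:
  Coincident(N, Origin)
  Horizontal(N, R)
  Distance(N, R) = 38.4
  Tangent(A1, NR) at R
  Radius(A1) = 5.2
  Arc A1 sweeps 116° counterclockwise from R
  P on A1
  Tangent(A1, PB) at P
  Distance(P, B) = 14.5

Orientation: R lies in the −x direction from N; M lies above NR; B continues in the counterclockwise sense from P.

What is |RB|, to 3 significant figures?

20.6

On A1, R sits at bearing -90° from M; a 116° counterclockwise sweep puts P at bearing 26°, so P = M + 5.2·(cos 26°, sin 26°) = (-33.7, 7.48). Since A1 is tangent to PB there, MP ⟂ PB, so PB runs along (−sin 26°, cos 26°); with |PB| = 14.5, B = (-40.1, 20.5). Then |RB| = |B − R| = 20.6.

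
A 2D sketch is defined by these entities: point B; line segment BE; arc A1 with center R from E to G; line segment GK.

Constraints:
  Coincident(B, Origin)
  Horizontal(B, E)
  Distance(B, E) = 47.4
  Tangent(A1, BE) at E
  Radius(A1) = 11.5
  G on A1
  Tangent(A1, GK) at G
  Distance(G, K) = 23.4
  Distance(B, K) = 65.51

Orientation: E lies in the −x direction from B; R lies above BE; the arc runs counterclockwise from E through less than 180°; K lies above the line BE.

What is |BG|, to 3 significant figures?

43.2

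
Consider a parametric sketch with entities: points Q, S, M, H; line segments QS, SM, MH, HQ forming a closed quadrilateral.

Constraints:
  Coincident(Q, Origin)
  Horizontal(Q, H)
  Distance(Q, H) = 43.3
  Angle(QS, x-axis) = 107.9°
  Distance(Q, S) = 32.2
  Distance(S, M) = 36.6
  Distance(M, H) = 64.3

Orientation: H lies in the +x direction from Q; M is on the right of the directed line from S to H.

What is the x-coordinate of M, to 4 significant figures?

-20.86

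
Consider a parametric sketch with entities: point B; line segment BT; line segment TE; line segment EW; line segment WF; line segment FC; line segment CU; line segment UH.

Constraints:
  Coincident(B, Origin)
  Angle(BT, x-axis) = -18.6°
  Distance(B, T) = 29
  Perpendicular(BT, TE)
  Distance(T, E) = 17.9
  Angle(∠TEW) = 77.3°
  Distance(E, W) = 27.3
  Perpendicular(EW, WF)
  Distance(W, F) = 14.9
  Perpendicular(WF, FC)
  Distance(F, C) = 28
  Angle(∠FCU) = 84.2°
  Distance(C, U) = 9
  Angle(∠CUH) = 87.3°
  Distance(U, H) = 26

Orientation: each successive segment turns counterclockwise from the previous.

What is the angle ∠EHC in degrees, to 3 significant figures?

31.6°

∠FCU = 84.2° gives CU at 89.9° from the x-axis; with |CU| = 9.0, U = (32.4, 1.82). ∠CUH = 87.3° gives UH at -177° from the x-axis; with |UH| = 26.0, H = (6.40, 0.643). Then cos ∠EHC = HE·HC / (|HE||HC|), giving 31.6°.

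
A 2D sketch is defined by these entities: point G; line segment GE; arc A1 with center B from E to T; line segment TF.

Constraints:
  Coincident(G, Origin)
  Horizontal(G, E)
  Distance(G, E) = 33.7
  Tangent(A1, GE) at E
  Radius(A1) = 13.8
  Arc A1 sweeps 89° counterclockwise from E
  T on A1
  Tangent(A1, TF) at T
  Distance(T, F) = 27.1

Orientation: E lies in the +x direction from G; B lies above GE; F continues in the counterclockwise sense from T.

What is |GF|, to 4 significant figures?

62.88

G is at the origin; G and E share the same y with |GE| = 33.7 and E on the +x side, so E = (33.70, 0.000). A1 meets GE tangentially, so BE is at right angles to GE, so B = E + (0, 13.8) = (33.70, 13.80). On A1, E sits at bearing -90° from B; an 89° counterclockwise sweep puts T at bearing -1°, so T = B + 13.8·(cos -1°, sin -1°) = (47.50, 13.56). Since A1 is tangent to TF there, BT ⟂ TF, so TF runs along (−sin -1°, cos -1°); with |TF| = 27.1, F = (47.97, 40.66). Then |GF| = |F − G| = 62.88.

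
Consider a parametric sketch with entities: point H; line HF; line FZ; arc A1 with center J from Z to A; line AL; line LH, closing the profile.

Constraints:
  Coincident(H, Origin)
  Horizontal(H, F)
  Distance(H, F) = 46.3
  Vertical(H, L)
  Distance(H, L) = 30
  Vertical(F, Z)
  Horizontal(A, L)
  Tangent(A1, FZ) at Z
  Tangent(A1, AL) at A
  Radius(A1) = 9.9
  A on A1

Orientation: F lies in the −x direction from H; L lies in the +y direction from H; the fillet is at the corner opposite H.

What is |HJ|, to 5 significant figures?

41.581

HL is vertical with |HL| = 30.0 and L on the +y side, so L = (0.0000, 30.000). The virtual corner opposite H is at (-46.300, 30.000). A1 meets FZ tangentially, so JZ is at right angles to FZ and since A1 is tangent to AL there, JA ⟂ AL, with radius 9.9, so the center J sits 9.9 in from both sides at J = (-36.400, 20.100). Then |HJ| = |J − H| = 41.581.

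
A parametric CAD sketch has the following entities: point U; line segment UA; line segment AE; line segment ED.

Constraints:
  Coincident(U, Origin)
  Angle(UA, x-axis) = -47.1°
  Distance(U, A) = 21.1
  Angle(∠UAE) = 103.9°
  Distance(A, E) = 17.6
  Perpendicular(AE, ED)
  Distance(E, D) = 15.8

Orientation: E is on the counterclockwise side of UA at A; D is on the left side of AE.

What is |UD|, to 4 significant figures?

23.15

U is at the origin; UA runs at -47.1° with length 21.1, so A = 21.1·(cos -47.1°, sin -47.1°) = (14.36, -15.46). ∠UAE = 103.9°, so AE runs at -47.1° + (180° − 103.9°) = 29.00° from the x-axis; with |AE| = 17.6, E = A + 17.6·(cos 29.00°, sin 29.00°) = (29.76, -6.924). The perpendicularity gives ED at right angles to AE; with |ED| = 15.8 on the left of AE, D = E + 15.8·(-0.4848, 0.8746) = (22.10, 6.895). Then |UD| = |D − U| = 23.15.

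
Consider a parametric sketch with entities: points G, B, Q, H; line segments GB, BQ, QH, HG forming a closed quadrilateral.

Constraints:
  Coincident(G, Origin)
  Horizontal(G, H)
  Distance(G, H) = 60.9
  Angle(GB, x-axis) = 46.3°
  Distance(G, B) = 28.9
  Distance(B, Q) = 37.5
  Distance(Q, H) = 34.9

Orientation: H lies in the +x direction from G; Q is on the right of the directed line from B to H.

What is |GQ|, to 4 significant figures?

33.31

G is at the origin; GH is horizontal with |GH| = 60.9 and H in +x, so H = (60.9, 0). GB runs at 46.3° with |GB| = 28.9, so B = (19.97, 20.89). Q is determined by |BQ| = 37.5 and |QH| = 34.9 together: it lies at the intersection of circle(B, 37.5) and circle(H, 34.9). With |BH| = 45.96, the foot of the radical line on BH is 25.03 from B and the perpendicular offset is √(37.5² − 25.03²) = 27.93. Taking the right-of-BH solution: Q = (29.56, -15.36).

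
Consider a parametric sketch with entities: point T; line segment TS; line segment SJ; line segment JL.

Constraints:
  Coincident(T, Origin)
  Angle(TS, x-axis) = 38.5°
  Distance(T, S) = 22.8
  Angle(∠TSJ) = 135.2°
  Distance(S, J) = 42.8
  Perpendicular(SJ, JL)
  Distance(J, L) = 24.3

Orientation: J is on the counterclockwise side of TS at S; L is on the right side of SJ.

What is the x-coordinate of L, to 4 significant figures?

46.97

T is at the origin; TS runs at 38.5° with length 22.8, so S = 22.8·(cos 38.5°, sin 38.5°) = (17.84, 14.19). ∠TSJ = 135.2°, so SJ runs at 38.5° + (180° − 135.2°) = 83.30° from the x-axis; with |SJ| = 42.8, J = S + 42.8·(cos 83.30°, sin 83.30°) = (22.84, 56.70). The perpendicularity gives JL at right angles to SJ; with |JL| = 24.3 on the right of SJ, L = J + 24.3·(0.9932, -0.1167) = (46.97, 53.87). So L.x = 46.97.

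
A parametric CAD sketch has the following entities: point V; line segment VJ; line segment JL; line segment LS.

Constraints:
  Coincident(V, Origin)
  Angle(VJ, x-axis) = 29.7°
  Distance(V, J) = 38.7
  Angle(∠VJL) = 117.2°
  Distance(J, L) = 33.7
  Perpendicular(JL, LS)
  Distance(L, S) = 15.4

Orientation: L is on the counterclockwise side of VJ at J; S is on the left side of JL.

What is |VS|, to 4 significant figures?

54.80

V is at the origin; VJ runs at 29.7° with length 38.7, so J = 38.7·(cos 29.7°, sin 29.7°) = (33.62, 19.17). ∠VJL = 117.2°, so JL runs at 29.7° + (180° − 117.2°) = 92.50° from the x-axis; with |JL| = 33.7, L = J + 33.7·(cos 92.50°, sin 92.50°) = (32.15, 52.84). JL is perpendicular to LS; with |LS| = 15.4 on the left of JL, S = L + 15.4·(-0.9990, -0.04362) = (16.76, 52.17). Then |VS| = |S − V| = 54.80.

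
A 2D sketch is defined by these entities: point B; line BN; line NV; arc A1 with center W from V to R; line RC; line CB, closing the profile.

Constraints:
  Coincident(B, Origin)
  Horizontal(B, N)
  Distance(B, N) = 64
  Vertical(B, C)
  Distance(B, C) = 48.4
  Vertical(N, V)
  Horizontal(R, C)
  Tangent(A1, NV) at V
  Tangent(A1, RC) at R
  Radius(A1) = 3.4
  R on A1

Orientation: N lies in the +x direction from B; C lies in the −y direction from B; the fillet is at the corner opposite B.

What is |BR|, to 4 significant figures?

77.56

B is at the origin; BN is horizontal with |BN| = 64.0 and N on the +x side, so N = (64.00, 0.000). BC is vertical with |BC| = 48.4 and C on the −y side, so C = (0.000, -48.40). The virtual corner opposite B is at (64.00, -48.40). Since A1 is tangent to NV there, WV ⟂ NV and tangency of A1 to RC means the radius WR is perpendicular to RC, with radius 3.4, so the center W sits 3.4 in from both sides at W = (60.60, -45.00). That places the tangent points at V = (64.00, -45.00) on NV and R = (60.60, -48.40) on RC. Then |BR| = |R − B| = 77.56.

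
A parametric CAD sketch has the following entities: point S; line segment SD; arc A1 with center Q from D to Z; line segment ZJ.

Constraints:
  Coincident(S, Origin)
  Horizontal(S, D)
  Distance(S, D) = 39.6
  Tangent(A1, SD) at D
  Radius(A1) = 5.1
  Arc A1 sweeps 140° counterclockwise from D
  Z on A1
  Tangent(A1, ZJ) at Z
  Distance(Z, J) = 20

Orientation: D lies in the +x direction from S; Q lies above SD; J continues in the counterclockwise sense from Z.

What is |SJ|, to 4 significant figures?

35.18

S is at the origin; S and D share the same y with |SD| = 39.6 and D on the +x side, so D = (39.60, 0.000). Tangency of A1 to SD means the radius QD is perpendicular to SD, so Q = D + (0, 5.1) = (39.60, 5.100). On A1, D sits at bearing -90° from Q; a 140° counterclockwise sweep puts Z at bearing 50°, so Z = Q + 5.1·(cos 50°, sin 50°) = (42.88, 9.007). The tangent condition forces QZ to be normal to ZJ, so ZJ runs along (−sin 50°, cos 50°); with |ZJ| = 20.0, J = (27.56, 21.86). Then |SJ| = |J − S| = 35.18.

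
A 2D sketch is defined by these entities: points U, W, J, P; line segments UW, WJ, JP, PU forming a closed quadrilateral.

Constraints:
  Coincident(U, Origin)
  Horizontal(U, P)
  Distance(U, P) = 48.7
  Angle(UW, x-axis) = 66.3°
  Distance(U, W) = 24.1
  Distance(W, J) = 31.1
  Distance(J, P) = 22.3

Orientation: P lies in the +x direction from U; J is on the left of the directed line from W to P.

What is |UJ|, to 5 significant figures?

45.781

Checks: |WJ| = 31.10 ✓; |JP| = 22.30 ✓.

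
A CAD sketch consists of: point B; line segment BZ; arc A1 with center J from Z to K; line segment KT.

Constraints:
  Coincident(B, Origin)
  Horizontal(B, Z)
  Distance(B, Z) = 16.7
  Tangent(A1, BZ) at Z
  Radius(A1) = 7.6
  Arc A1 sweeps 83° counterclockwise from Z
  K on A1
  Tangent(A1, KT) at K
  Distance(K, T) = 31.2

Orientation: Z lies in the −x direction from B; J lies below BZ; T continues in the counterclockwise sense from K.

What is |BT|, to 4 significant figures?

46.94

On A1, Z sits at bearing 90° from J; an 83° counterclockwise sweep puts K at bearing 173°, so K = J + 7.6·(cos 173°, sin 173°) = (-24.24, -6.674). A1 meets KT tangentially, so JK is at right angles to KT, so KT runs along (−sin 173°, cos 173°); with |KT| = 31.2, T = (-28.05, -37.64). Then |BT| = |T − B| = 46.94.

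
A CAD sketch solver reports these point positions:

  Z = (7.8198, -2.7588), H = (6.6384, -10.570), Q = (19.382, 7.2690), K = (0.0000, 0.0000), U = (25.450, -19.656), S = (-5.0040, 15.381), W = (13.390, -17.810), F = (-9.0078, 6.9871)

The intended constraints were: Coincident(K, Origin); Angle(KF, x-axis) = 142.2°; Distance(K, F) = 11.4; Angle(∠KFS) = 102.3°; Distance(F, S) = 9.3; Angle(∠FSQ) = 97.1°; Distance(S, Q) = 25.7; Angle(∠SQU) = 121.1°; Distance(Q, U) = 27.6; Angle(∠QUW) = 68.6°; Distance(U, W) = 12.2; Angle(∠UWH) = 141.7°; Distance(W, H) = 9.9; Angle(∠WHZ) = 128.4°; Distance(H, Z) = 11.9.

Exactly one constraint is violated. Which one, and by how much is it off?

Distance(H, Z) = 11.9 — off by 4.00.

K = (0.00, 0.00) ✓; KF at 142.2° ✓; |KF| = 11.40 ✓; ∠KFS = 102.3° ✓; |FS| = 9.300 ✓; ∠FSQ = 97.10° ✓; |SQ| = 25.70 ✓; ∠SQU = 121.1° ✓; |QU| = 27.60 ✓; ∠QUW = 68.60° ✓; |UW| = 12.20 ✓; ∠UWH = 141.7° ✓; |WH| = 9.900 ✓; ∠WHZ = 128.4° ✓; |HZ| = 7.900 ✗.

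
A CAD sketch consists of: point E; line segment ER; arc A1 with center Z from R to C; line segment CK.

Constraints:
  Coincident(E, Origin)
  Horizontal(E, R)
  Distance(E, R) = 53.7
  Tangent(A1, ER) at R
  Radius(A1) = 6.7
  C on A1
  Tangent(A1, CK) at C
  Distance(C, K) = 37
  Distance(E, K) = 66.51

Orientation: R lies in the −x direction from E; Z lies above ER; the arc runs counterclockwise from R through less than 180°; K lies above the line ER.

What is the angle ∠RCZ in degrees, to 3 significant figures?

42.9°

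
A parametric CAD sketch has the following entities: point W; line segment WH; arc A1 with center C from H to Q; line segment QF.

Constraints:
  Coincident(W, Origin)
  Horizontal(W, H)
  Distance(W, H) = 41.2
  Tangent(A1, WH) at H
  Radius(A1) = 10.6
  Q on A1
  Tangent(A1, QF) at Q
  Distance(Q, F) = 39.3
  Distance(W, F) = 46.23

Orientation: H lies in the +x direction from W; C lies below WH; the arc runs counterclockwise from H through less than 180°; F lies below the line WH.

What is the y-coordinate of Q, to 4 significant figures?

-6.645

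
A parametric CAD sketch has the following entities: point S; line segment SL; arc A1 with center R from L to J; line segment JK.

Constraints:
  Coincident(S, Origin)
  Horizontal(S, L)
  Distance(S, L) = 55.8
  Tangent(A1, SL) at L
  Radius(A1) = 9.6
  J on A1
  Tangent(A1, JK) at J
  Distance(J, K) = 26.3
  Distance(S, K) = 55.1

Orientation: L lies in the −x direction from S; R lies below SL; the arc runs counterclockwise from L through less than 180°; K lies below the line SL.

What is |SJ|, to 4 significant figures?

64.50

Checks: |RJ| = 9.600 ✓; ∠(RJ, JK) = 90.00° ✓; |JK| = 26.30 ✓; |SK| = 55.10 ✓.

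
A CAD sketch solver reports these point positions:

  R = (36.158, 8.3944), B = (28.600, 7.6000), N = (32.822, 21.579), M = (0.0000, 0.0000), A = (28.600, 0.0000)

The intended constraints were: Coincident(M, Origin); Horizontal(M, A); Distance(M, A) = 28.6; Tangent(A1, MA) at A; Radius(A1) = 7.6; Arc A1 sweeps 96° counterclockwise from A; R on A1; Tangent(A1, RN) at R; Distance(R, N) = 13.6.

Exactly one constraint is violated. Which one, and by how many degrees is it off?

Tangent(A1, RN) at R — off by 8.20°.

M = (0.00, 0.00) ✓; M.y = 0.00, A.y = 0.00 ✓; |MA| = 28.60 ✓; ∠(BA, AM) = 90.00° ✓; |BA| = 7.600 ✓; bearing(B→R) − bearing(B→A) = 96.00° ✓; |BR| = 7.600 ✓; ∠(BR, RN) = 81.80° ✗; |RN| = 13.60 ✓.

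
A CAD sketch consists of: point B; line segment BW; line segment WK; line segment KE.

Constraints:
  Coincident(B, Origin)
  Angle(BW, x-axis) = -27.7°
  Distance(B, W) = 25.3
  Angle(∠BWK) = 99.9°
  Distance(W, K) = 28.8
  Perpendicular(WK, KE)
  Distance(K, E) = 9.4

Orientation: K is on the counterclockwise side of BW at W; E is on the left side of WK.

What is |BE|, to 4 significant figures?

36.60

B is at the origin; BW runs at -27.7° with length 25.3, so W = 25.3·(cos -27.7°, sin -27.7°) = (22.40, -11.76). ∠BWK = 99.9°, so WK runs at -27.7° + (180° − 99.9°) = 52.40° from the x-axis; with |WK| = 28.8, K = W + 28.8·(cos 52.40°, sin 52.40°) = (39.97, 11.06). WK is perpendicular to KE; with |KE| = 9.4 on the left of WK, E = K + 9.4·(-0.7923, 0.6101) = (32.53, 16.79). Then |BE| = |E − B| = 36.60.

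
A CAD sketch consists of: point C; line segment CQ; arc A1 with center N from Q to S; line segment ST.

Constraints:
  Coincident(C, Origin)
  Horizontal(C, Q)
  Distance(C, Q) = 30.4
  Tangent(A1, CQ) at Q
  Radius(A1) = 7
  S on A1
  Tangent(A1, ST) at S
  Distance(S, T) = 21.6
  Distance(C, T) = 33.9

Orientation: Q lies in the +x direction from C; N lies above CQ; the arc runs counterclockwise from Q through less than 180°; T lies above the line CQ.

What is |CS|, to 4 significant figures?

37.33

C is at the origin; CQ is horizontal with |CQ| = 30.4 and Q on the +x side, so Q = (30.40, 0.000). A1 meets CQ tangentially, so NQ is at right angles to CQ, so N = Q + (0, 7) = (30.40, 7.000). Since NS ⟂ ST (tangency), |NT| = √(7.0² + 21.6²) = 22.71 regardless of where S sits on A1. So T lies on both circle(C, 33.9) and circle(N, 22.71); the above-CQ intersection is T = (20.15, 27.26). S is the foot of the tangent from T: S = (35.37, 11.93).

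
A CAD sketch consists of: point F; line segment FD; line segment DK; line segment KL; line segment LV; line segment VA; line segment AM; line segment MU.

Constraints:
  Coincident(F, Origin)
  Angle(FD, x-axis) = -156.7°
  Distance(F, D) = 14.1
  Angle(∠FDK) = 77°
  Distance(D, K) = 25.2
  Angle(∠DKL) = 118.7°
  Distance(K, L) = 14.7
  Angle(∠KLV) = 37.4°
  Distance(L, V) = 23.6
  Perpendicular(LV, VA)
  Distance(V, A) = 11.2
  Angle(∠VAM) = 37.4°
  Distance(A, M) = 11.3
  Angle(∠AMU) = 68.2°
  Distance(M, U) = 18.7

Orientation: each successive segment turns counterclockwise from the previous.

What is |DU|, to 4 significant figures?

1.525

F is at the origin; FD runs at -156.7° with length 14.1, so D = (-12.95, -5.577). ∠FDK = 77.0° gives DK at -53.70° from the x-axis; with |DK| = 25.2, K = (1.969, -25.89). ∠DKL = 118.7° gives KL at 7.600° from the x-axis; with |KL| = 14.7, L = (16.54, -23.94). ∠KLV = 37.4° gives LV at 150.2° from the x-axis; with |LV| = 23.6, V = (-3.940, -12.21). The perpendicularity gives VA at right angles to LV, so VA runs at -119.8°; with |VA| = 11.2, A = (-9.506, -21.93). ∠VAM = 37.4° gives AM at 22.80° from the x-axis; with |AM| = 11.3, M = (0.9112, -17.55). ∠AMU = 68.2° gives MU at 134.6° from the x-axis; with |MU| = 18.7, U = (-12.22, -4.239). Then |DU| = |U − D| = 1.525.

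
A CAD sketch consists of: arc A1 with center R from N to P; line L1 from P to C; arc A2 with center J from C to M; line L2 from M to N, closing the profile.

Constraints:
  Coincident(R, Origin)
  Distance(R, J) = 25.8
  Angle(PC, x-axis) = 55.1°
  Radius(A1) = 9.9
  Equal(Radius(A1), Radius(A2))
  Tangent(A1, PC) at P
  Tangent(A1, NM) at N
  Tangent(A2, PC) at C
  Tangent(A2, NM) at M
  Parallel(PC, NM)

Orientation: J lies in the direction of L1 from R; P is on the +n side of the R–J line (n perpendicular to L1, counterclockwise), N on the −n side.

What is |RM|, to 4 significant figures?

27.63

The slot axis is L1's direction at 55.1°, so u = (cos 55.1°, sin 55.1°) = (0.5721, 0.8202) and n = (−sin 55.1°, cos 55.1°) = (-0.8202, 0.5721). R is at the origin and J lies 25.8 along u from R, so J = 25.8·u = (14.76, 21.16). Tangency of A1 to both parallel lines with radius 9.9 puts P and N at R ± 9.9·n: P = (-8.120, 5.664), N = (8.120, -5.664). Equal radii place C and M the same way about J: C = J + 9.9·n = (6.642, 26.82), M = J − 9.9·n = (22.88, 15.50). Then |RM| = |M − R| = 27.63.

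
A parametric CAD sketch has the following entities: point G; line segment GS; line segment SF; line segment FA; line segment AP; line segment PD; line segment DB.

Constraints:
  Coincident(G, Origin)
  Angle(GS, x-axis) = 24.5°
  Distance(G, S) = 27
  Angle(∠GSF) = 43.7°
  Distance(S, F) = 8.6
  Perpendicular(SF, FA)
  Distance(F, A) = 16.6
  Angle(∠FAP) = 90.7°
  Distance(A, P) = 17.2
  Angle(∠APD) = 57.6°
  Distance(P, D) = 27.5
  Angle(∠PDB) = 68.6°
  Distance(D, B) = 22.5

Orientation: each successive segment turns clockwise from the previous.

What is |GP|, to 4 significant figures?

28.18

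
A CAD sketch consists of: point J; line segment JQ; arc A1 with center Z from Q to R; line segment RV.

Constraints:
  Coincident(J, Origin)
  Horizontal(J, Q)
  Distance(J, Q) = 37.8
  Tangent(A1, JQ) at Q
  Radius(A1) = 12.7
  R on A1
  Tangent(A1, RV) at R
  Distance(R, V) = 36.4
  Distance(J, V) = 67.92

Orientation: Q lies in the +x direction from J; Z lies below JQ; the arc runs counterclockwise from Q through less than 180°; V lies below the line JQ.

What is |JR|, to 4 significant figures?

33.01

J is at the origin; J and Q share the same y with |JQ| = 37.8 and Q on the +x side, so Q = (37.80, 0.000). Tangency of A1 to JQ means the radius ZQ is perpendicular to JQ, so Z = Q + (0, -12.7) = (37.80, -12.70). Since ZR ⟂ RV (tangency), |ZV| = √(12.7² + 36.4²) = 38.55 regardless of where R sits on A1. So V lies on both circle(J, 67.92) and circle(Z, 38.55); the below-JQ intersection is V = (45.43, -50.49). R is the foot of the tangent from V: R = (26.87, -19.17).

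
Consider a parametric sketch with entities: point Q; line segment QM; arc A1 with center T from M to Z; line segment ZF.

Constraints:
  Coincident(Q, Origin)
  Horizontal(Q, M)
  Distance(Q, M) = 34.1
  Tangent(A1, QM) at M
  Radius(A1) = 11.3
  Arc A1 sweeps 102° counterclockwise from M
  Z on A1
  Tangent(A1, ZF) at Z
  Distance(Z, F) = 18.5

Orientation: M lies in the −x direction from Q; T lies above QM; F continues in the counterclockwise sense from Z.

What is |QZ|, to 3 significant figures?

26.8

Q is at the origin; Q and M share the same y with |QM| = 34.1 and M on the −x side, so M = (-34.1, 0.00). The tangent condition forces TM to be normal to QM, so T = M + (0, 11.3) = (-34.1, 11.3). On A1, M sits at bearing -90° from T; a 102° counterclockwise sweep puts Z at bearing 12°, so Z = T + 11.3·(cos 12°, sin 12°) = (-23.0, 13.6). Then |QZ| = |Z − Q| = 26.8.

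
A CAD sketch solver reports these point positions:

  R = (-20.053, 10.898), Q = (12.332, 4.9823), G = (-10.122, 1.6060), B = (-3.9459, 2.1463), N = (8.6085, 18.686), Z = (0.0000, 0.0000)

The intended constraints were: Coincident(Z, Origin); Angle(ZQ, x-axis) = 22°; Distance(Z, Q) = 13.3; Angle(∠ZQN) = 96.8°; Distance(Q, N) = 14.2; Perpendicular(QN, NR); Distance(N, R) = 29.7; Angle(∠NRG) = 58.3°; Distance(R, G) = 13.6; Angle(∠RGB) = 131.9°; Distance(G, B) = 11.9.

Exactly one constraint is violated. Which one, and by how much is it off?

Distance(G, B) = 11.9 — off by 5.70.

Z = (0.00, 0.00) ✓; ZQ at 22.00° ✓; |ZQ| = 13.30 ✓; ∠ZQN = 96.80° ✓; |QN| = 14.20 ✓; ∠(QN, NR) = 90.00° ✓; |NR| = 29.70 ✓; ∠NRG = 58.30° ✓; |RG| = 13.60 ✓; ∠RGB = 131.9° ✓; |GB| = 6.200 ✗.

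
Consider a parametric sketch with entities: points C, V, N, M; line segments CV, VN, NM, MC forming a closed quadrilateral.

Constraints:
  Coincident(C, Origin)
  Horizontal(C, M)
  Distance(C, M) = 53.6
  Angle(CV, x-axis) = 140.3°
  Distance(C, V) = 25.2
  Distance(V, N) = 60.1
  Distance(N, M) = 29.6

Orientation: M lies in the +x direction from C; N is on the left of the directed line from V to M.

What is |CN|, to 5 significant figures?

47.702

Checks: |VN| = 60.10 ✓; |NM| = 29.60 ✓.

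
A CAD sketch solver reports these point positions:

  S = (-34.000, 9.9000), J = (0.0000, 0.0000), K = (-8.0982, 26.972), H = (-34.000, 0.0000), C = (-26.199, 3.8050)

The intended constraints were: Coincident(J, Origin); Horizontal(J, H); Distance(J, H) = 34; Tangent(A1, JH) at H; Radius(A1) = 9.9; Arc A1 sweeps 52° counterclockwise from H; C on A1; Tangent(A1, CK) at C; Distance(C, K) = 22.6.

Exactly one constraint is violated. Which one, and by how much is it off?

Distance(C, K) = 22.6 — off by 6.80.

J = (0.00, 0.00) ✓; J.y = 0.00, H.y = 0.00 ✓; |JH| = 34.00 ✓; ∠(SH, HJ) = 90.00° ✓; |SH| = 9.900 ✓; bearing(S→C) − bearing(S→H) = 52.00° ✓; |SC| = 9.900 ✓; ∠(SC, CK) = 90.00° ✓; |CK| = 29.40 ✗.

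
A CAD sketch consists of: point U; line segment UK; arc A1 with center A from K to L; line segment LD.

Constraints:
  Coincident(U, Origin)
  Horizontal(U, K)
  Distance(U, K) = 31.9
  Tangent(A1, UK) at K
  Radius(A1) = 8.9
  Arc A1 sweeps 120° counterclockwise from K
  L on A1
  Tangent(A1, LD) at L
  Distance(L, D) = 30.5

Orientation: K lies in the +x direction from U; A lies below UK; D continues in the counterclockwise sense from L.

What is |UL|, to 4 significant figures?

27.63

U is at the origin; U and K share the same y with |UK| = 31.9 and K on the +x side, so K = (31.90, 0.000). A1 meets UK tangentially, so AK is at right angles to UK, so A = K + (0, -8.9) = (31.90, -8.900). On A1, K sits at bearing 90° from A; a 120° counterclockwise sweep puts L at bearing 210°, so L = A + 8.9·(cos 210°, sin 210°) = (24.19, -13.35). Then |UL| = |L − U| = 27.63.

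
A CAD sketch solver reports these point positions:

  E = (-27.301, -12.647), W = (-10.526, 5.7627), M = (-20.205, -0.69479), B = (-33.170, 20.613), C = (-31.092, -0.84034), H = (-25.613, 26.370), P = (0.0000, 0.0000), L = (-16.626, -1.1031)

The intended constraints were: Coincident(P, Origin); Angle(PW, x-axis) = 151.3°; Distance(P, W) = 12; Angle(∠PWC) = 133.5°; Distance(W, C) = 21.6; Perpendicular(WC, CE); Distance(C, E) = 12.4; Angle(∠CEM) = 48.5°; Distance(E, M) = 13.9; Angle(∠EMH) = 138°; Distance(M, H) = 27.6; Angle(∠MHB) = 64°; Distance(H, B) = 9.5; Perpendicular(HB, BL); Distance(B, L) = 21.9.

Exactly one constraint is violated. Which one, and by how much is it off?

Distance(B, L) = 21.9 — off by 5.40.

P = (0.00, 0.00) ✓; PW at 151.3° ✓; |PW| = 12.00 ✓; ∠PWC = 133.5° ✓; |WC| = 21.60 ✓; ∠(WC, CE) = 90.00° ✓; |CE| = 12.40 ✓; ∠CEM = 48.50° ✓; |EM| = 13.90 ✓; ∠EMH = 138.0° ✓; |MH| = 27.60 ✓; ∠MHB = 64.00° ✓; |HB| = 9.500 ✓; ∠(HB, BL) = 90.00° ✓; |BL| = 27.30 ✗.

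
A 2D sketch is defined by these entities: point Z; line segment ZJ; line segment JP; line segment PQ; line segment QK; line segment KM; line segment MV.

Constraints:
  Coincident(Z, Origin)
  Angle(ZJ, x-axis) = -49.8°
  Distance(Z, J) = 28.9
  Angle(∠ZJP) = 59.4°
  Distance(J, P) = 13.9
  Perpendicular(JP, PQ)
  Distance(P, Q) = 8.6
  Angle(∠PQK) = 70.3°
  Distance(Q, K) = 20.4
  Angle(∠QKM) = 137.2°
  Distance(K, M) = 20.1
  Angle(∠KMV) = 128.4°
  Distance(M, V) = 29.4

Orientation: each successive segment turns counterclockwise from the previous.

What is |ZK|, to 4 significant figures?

30.61

JP is perpendicular to PQ, so PQ runs at 160.8°; with |PQ| = 8.6, Q = (15.10, -6.119). ∠PQK = 70.3° gives QK at -89.50° from the x-axis; with |QK| = 20.4, K = (15.28, -26.52). Then |ZK| = |K − Z| = 30.61.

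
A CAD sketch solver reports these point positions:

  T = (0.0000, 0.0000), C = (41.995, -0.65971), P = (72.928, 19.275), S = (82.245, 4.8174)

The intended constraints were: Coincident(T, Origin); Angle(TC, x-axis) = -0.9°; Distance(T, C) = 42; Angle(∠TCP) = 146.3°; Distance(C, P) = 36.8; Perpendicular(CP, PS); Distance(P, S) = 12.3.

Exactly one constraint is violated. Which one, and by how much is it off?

Distance(P, S) = 12.3 — off by 4.90.

T = (0.00, 0.00) ✓; TC at -0.9000° ✓; |TC| = 42.00 ✓; ∠TCP = 146.3° ✓; |CP| = 36.80 ✓; ∠(CP, PS) = 90.00° ✓; |PS| = 17.20 ✗.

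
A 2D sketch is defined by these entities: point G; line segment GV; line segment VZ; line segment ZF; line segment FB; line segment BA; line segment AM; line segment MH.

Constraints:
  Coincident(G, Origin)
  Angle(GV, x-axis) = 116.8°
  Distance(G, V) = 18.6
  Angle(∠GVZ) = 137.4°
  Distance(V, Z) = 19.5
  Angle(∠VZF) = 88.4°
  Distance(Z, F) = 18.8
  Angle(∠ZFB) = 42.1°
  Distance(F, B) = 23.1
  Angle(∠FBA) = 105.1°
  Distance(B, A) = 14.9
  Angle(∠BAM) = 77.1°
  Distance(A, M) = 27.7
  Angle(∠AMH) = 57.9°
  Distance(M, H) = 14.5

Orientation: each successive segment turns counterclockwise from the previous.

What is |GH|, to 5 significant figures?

30.621

∠BAM = 77.1° gives AM at -153.30° from the x-axis; with |AM| = 27.7, M = (-40.837, 18.875). ∠AMH = 57.9° gives MH at -31.200° from the x-axis; with |MH| = 14.5, H = (-28.435, 11.363). Then |GH| = |H − G| = 30.621.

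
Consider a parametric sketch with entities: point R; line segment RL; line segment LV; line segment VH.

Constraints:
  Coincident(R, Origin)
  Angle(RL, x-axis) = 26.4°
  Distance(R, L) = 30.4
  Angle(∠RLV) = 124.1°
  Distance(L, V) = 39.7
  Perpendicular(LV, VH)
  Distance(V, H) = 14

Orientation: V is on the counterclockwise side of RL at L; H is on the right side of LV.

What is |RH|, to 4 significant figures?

68.95

R is at the origin; RL runs at 26.4° with length 30.4, so L = 30.4·(cos 26.4°, sin 26.4°) = (27.23, 13.52). ∠RLV = 124.1°, so LV runs at 26.4° + (180° − 124.1°) = 82.30° from the x-axis; with |LV| = 39.7, V = L + 39.7·(cos 82.30°, sin 82.30°) = (32.55, 52.86). LV is perpendicular to VH; with |VH| = 14.0 on the right of LV, H = V + 14.0·(0.9910, -0.1340) = (46.42, 50.98). Then |RH| = |H − R| = 68.95.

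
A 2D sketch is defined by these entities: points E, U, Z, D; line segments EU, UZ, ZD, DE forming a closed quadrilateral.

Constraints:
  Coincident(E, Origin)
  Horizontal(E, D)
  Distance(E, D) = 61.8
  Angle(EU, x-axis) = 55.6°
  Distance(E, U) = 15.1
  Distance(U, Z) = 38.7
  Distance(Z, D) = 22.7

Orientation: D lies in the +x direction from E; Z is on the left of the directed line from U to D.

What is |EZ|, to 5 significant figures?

49.983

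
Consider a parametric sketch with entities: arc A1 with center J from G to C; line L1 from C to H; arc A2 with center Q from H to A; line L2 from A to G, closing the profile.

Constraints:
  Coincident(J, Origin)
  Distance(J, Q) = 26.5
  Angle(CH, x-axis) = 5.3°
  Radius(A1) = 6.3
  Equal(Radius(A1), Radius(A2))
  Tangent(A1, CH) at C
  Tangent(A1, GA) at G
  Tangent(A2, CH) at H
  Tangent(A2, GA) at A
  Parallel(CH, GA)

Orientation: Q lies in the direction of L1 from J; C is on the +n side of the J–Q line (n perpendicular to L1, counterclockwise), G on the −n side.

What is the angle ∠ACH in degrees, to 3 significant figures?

25.4°

The slot axis is L1's direction at 5.3°, so u = (cos 5.3°, sin 5.3°) = (0.996, 0.0924) and n = (−sin 5.3°, cos 5.3°) = (-0.0924, 0.996). J is at the origin and Q lies 26.5 along u from J, so Q = 26.5·u = (26.4, 2.45). Tangency of A1 to both parallel lines with radius 6.3 puts C and G at J ± 6.3·n: C = (-0.582, 6.27), G = (0.582, -6.27). Equal radii place H and A the same way about Q: H = Q + 6.3·n = (25.8, 8.72), A = Q − 6.3·n = (27.0, -3.83). Then cos ∠ACH = CA·CH / (|CA||CH|), giving 25.4°.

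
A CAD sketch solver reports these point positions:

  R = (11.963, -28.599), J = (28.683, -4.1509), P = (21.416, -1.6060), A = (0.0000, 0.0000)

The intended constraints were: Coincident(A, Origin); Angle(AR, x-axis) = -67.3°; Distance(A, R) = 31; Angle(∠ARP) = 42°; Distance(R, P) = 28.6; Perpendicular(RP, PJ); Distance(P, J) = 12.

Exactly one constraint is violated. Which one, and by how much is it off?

Distance(P, J) = 12 — off by 4.30.

A = (0.00, 0.00) ✓; AR at -67.30° ✓; |AR| = 31.00 ✓; ∠ARP = 42.00° ✓; |RP| = 28.60 ✓; ∠(RP, PJ) = 90.00° ✓; |PJ| = 7.700 ✗.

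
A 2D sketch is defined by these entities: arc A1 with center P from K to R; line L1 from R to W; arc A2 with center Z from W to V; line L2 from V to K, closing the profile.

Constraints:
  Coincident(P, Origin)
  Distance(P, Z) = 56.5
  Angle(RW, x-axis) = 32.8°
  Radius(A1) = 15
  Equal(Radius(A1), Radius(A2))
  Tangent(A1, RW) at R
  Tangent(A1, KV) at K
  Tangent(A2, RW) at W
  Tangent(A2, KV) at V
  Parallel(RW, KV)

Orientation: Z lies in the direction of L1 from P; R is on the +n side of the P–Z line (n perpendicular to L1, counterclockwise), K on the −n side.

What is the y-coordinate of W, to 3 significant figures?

43.2

The slot axis is L1's direction at 32.8°, so u = (cos 32.8°, sin 32.8°) = (0.841, 0.542) and n = (−sin 32.8°, cos 32.8°) = (-0.542, 0.841). P is at the origin and Z lies 56.5 along u from P, so Z = 56.5·u = (47.5, 30.6). Tangency of A1 to both parallel lines with radius 15.0 puts R and K at P ± 15.0·n: R = (-8.13, 12.6), K = (8.13, -12.6). Equal radii place W and V the same way about Z: W = Z + 15.0·n = (39.4, 43.2), V = Z − 15.0·n = (55.6, 18.0). So W.y = 43.2.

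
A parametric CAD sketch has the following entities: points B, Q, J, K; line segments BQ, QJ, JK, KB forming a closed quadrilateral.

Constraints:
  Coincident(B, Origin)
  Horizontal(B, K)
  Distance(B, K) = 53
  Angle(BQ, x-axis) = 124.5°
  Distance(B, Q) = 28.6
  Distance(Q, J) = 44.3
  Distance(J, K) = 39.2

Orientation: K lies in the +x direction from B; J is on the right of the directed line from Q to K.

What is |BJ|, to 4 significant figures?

16.81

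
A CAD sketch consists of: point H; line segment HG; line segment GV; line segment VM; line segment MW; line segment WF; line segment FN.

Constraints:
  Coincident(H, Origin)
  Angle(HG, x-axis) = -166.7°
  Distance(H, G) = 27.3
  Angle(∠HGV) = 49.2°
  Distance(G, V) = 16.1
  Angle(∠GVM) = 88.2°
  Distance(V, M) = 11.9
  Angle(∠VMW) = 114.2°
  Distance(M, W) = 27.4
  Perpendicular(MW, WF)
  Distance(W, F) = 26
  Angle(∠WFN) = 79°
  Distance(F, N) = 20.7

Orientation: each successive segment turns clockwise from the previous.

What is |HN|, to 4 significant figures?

31.48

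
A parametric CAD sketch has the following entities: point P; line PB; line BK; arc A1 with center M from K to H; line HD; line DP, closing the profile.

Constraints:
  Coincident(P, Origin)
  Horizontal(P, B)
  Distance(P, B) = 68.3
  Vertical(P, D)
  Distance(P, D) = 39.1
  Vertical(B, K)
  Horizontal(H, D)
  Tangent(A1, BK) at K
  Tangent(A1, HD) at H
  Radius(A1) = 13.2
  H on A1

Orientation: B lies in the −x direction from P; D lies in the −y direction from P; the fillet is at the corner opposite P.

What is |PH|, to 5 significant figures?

67.563

The virtual corner opposite P is at (-68.300, -39.100). A1 meets BK tangentially, so MK is at right angles to BK and A1 meets HD tangentially, so MH is at right angles to HD, with radius 13.2, so the center M sits 13.2 in from both sides at M = (-55.100, -25.900). That places the tangent points at K = (-68.300, -25.900) on BK and H = (-55.100, -39.100) on HD. Then |PH| = |H − P| = 67.563.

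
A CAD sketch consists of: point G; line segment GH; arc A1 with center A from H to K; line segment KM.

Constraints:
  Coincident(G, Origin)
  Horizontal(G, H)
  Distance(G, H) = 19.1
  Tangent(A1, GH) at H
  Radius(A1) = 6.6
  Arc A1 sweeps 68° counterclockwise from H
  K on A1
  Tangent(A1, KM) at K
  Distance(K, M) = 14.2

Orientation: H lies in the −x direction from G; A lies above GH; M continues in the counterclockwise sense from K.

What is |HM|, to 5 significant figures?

20.734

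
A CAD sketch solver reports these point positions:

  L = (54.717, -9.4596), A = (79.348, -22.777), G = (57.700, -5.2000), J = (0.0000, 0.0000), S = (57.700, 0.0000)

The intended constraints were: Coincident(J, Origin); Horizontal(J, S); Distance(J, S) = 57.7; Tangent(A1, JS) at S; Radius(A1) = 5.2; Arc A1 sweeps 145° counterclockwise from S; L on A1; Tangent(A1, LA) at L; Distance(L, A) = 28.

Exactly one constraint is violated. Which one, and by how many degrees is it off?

Tangent(A1, LA) at L — off by 6.60°.

J = (0.00, 0.00) ✓; J.y = 0.00, S.y = 0.00 ✓; |JS| = 57.70 ✓; ∠(GS, SJ) = 90.00° ✓; |GS| = 5.200 ✓; bearing(G→L) − bearing(G→S) = 145.0° ✓; |GL| = 5.200 ✓; ∠(GL, LA) = 83.40° ✗; |LA| = 28.00 ✓.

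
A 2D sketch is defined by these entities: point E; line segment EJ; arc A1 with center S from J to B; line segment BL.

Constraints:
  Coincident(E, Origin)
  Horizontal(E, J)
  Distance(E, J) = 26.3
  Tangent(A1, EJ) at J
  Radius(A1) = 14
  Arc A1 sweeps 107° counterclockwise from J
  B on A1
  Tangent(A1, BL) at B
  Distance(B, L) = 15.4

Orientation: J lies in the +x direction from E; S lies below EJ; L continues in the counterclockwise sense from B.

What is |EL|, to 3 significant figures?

37.2

E is at the origin; EJ is horizontal with |EJ| = 26.3 and J on the +x side, so J = (26.3, 0.00). Since A1 is tangent to EJ there, SJ ⟂ EJ, so S = J + (0, -14) = (26.3, -14.0). On A1, J sits at bearing 90° from S; a 107° counterclockwise sweep puts B at bearing 197°, so B = S + 14.0·(cos 197°, sin 197°) = (12.9, -18.1). The tangent condition forces SB to be normal to BL, so BL runs along (−sin 197°, cos 197°); with |BL| = 15.4, L = (17.4, -32.8). Then |EL| = |L − E| = 37.2.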